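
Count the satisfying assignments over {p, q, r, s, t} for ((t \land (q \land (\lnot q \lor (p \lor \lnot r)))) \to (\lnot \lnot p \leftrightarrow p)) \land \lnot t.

Initial set: {(((t \land (q \land (\lnot q \lor (p \lor \lnot r)))) \to (\lnot \lnot p \leftrightarrow p)) \land \lnot t)}.
(((t \land (q \land (\lnot q \lor (p \lor \lnot r)))) \to (\lnot \lnot p \leftrightarrow p)) \land \lnot t): α-rule — add ((t \land (q \land (\lnot q \lor (p \lor \lnot r)))) \to (\lnot \lnot p \leftrightarrow p)), \lnot t.
((t \land (q \land (\lnot q \lor (p \lor \lnot r)))) \to (\lnot \lnot p \leftrightarrow p)): β-rule — branch into \lnot (t \land (q \land (\lnot q \lor (p \lor \lnot r))))  //  (\lnot \lnot p \leftrightarrow p).
  branch 1 (add \lnot (t \land (q \land (\lnot q \lor (p \lor \lnot r))))):
    \lnot (t \land (q \land (\lnot q \lor (p \lor \lnot r)))): β-rule — branch into \lnot t  //  \lnot (q \land (\lnot q \lor (p \lor \lnot r))).
      branch 1.1 (add \lnot t):
        ○ open, literals {t=0}.
      branch 1.2 (add \lnot (q \land (\lnot q \lor (p \lor \lnot r)))):
        \lnot (q \land (\lnot q \lor (p \lor \lnot r))): β-rule — branch into \lnot q  //  \lnot (\lnot q \lor (p \lor \lnot r)).
          branch 1.2.1 (add \lnot q):
            ○ open, literals {q=0, t=0}.
          branch 1.2.2 (add \lnot (\lnot q \lor (p \lor \lnot r))):
            \lnot (\lnot q \lor (p \lor \lnot r)): α-rule — add \lnot \lnot q, \lnot (p \lor \lnot r).
            \lnot (p \lor \lnot r): α-rule — add \lnot p, \lnot \lnot r.
            ○ open, literals {p=0, q=1, r=1, t=0}.
  branch 2 (add (\lnot \lnot p \leftrightarrow p)):
    (\lnot \lnot p \leftrightarrow p): β-rule — branch into \lnot \lnot p, p  //  \lnot \lnot \lnot p, \lnot p.
      branch 2.1 (add \lnot \lnot p, p):
        \lnot \lnot p: drop double negation, giving p.
        ○ open, literals {p=1, t=0}.
      branch 2.2 (add \lnot \lnot \lnot p, \lnot p):
        \lnot \lnot \lnot p: drop double negation, giving \lnot p.
        ○ open, literals {p=0, t=0}.
0 branches closed, 5 open.
Each open branch fixes some atoms; the unmentioned ones are free. Counting distinct full assignments: branch {t=0} (p, q, r, s) contributes 16 new; branch {q=0, t=0} (p, r, s) contributes 0 new; branch {p=0, q=1, r=1, t=0} (s) contributes 0 new; branch {p=1, t=0} (q, r, s) contributes 0 new; branch {p=0, t=0} (q, r, s) contributes 0 new. Total: 16.

16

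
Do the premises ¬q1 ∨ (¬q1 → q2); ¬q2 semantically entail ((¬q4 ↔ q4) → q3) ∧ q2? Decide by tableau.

Initial set: {T (¬q1 ∨ (¬q1 → q2)); T ¬q2; F (((¬q4 ↔ q4) → q3) ∧ q2)}.
T (¬q1 ∨ (¬q1 → q2)): β-rule — branch into T ¬q1  //  T (¬q1 → q2).
  branch 1 (add T ¬q1):
    F (((¬q4 ↔ q4) → q3) ∧ q2): β-rule — branch into F ((¬q4 ↔ q4) → q3)  //  F q2.
      branch 1.1 (add F ((¬q4 ↔ q4) → q3)):
        F ((¬q4 ↔ q4) → q3): α-rule — add T (¬q4 ↔ q4), F q3.
        T (¬q4 ↔ q4): β-rule — branch into T ¬q4, T q4  //  F ¬q4, F q4.
          branch 1.1.1 (add T ¬q4, T q4):
            × closes — contains both q4 and ¬q4.
          branch 1.1.2 (add F ¬q4, F q4):
            × closes — contains both q4 and ¬q4.
      branch 1.2 (add F q2):
        ○ open, literals {q1=0, q2=0}.
  branch 2 (add T (¬q1 → q2)):
    F (((¬q4 ↔ q4) → q3) ∧ q2): β-rule — branch into F ((¬q4 ↔ q4) → q3)  //  F q2.
      branch 2.1 (add F ((¬q4 ↔ q4) → q3)):
        F ((¬q4 ↔ q4) → q3): α-rule — add T (¬q4 ↔ q4), F q3.
        T (¬q1 → q2): β-rule — branch into F ¬q1  //  T q2.
          branch 2.1.1 (add F ¬q1):
            T (¬q4 ↔ q4): β-rule — branch into T ¬q4, T q4  //  F ¬q4, F q4.
              branch 2.1.1.1 (add T ¬q4, T q4):
                × closes — contains both q4 and ¬q4.
              branch 2.1.1.2 (add F ¬q4, F q4):
                × closes — contains both q4 and ¬q4.
          branch 2.1.2 (add T q2):
            × closes — contains both q2 and ¬q2.
      branch 2.2 (add F q2):
        T (¬q1 → q2): β-rule — branch into F ¬q1  //  T q2.
          branch 2.2.1 (add F ¬q1):
            ○ open, literals {q1=1, q2=0}.
          branch 2.2.2 (add T q2):
            × closes — contains both q2 and ¬q2.
6 branches closed, 2 open.
An open branch gives a countermodel: q1=0, q2=0 (unmentioned atoms arbitrary); the premises hold there but the conclusion fails.

No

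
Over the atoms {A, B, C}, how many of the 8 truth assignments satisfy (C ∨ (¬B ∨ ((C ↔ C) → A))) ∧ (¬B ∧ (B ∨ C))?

2

Initial set: {T ((C ∨ (¬B ∨ ((C ↔ C) → A))) ∧ (¬B ∧ (B ∨ C)))}.
T ((C ∨ (¬B ∨ ((C ↔ C) → A))) ∧ (¬B ∧ (B ∨ C))): α-rule — add T (C ∨ (¬B ∨ ((C ↔ C) → A))), T (¬B ∧ (B ∨ C)).
T (¬B ∧ (B ∨ C)): α-rule — add T ¬B, T (B ∨ C).
T (C ∨ (¬B ∨ ((C ↔ C) → A))): β-rule — branch into T C  //  T (¬B ∨ ((C ↔ C) → A)).
  branch 1 (add T C):
    T (B ∨ C): β-rule — branch into T B  //  T C.
      branch 1.1 (add T B):
        × closes — contains both B and ¬B.
      branch 1.2 (add T C):
        ○ open, literals {B=0, C=1}.
  branch 2 (add T (¬B ∨ ((C ↔ C) → A))):
    T (B ∨ C): β-rule — branch into T B  //  T C.
      branch 2.1 (add T B):
        × closes — contains both B and ¬B.
      branch 2.2 (add T C):
        T (¬B ∨ ((C ↔ C) → A)): β-rule — branch into T ¬B  //  T ((C ↔ C) → A).
          branch 2.2.1 (add T ¬B):
            ○ open, literals {B=0, C=1}.
          branch 2.2.2 (add T ((C ↔ C) → A)):
            T ((C ↔ C) → A): β-rule — branch into F (C ↔ C)  //  T A.
              branch 2.2.2.1 (add F (C ↔ C)):
                F (C ↔ C): β-rule — branch into T C, F C  //  F C, T C.
                  branch 2.2.2.1.1 (add T C, F C):
                    × closes — contains both C and ¬C.
                  branch 2.2.2.1.2 (add F C, T C):
                    × closes — contains both C and ¬C.
              branch 2.2.2.2 (add T A):
                ○ open, literals {A=1, B=0, C=1}.
4 branches closed, 3 open.
Each open branch fixes some atoms; the unmentioned ones are free. Counting distinct full assignments: branch {B=0, C=1} (A) contributes 2 new; branch {B=0, C=1} (A) contributes 0 new; branch {A=1, B=0, C=1} (none free) contributes 0 new. Total: 2.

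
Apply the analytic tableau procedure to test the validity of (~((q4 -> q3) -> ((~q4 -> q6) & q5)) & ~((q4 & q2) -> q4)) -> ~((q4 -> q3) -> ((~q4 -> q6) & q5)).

Valid

Assume the negation and expand:
Initial set: {~((~((q4 -> q3) -> ((~q4 -> q6) & q5)) & ~((q4 & q2) -> q4)) -> ~((q4 -> q3) -> ((~q4 -> q6) & q5)))}.
~((~((q4 -> q3) -> ((~q4 -> q6) & q5)) & ~((q4 & q2) -> q4)) -> ~((q4 -> q3) -> ((~q4 -> q6) & q5))): α-rule — add (~((q4 -> q3) -> ((~q4 -> q6) & q5)) & ~((q4 & q2) -> q4)), ~~((q4 -> q3) -> ((~q4 -> q6) & q5)).
(~((q4 -> q3) -> ((~q4 -> q6) & q5)) & ~((q4 & q2) -> q4)): α-rule — add ~((q4 -> q3) -> ((~q4 -> q6) & q5)), ~((q4 & q2) -> q4).
~((q4 -> q3) -> ((~q4 -> q6) & q5)): α-rule — add (q4 -> q3), ~((~q4 -> q6) & q5).
~((q4 & q2) -> q4): α-rule — add (q4 & q2), ~q4.
(q4 & q2): α-rule — add q4, q2.
× closes — contains both q4 and ~q4.
All 1 branch closes.
Every branch closed, so the negation is unsatisfiable and the formula is valid.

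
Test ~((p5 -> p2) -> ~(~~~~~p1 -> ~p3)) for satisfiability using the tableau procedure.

Satisfiable

Initial set: {T ~((p5 -> p2) -> ~(~~~~~p1 -> ~p3))}.
T ~((p5 -> p2) -> ~(~~~~~p1 -> ~p3)): α-rule — add T (p5 -> p2), F ~(~~~~~p1 -> ~p3).
T (p5 -> p2): β-rule — branch into F p5  //  T p2.
  branch 1 (add F p5):
    F ~(~~~~~p1 -> ~p3): β-rule — branch into F ~~~~~p1  //  T ~p3.
      branch 1.1 (add F ~~~~~p1):
        F ~~~~~p1: drop double negation, giving F ~~~p1.
        F ~~~p1: drop double negation, giving F ~p1.
        ○ open, literals {p1=true, p5=false}.
      branch 1.2 (add T ~p3):
        ○ open, literals {p3=false, p5=false}.
  branch 2 (add T p2):
    F ~(~~~~~p1 -> ~p3): β-rule — branch into F ~~~~~p1  //  T ~p3.
      branch 2.1 (add F ~~~~~p1):
        F ~~~~~p1: drop double negation, giving F ~~~p1.
        F ~~~p1: drop double negation, giving F ~p1.
        ○ open, literals {p1=true, p2=true}.
      branch 2.2 (add T ~p3):
        ○ open, literals {p2=true, p3=false}.
0 branches closed, 4 open.
An open branch gives a satisfying assignment: p1=true, p5=false.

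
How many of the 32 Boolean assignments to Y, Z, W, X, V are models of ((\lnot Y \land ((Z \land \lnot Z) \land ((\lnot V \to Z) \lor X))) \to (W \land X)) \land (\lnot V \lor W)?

24

Initial set: {(((\lnot Y \land ((Z \land \lnot Z) \land ((\lnot V \to Z) \lor X))) \to (W \land X)) \land (\lnot V \lor W))}.
(((\lnot Y \land ((Z \land \lnot Z) \land ((\lnot V \to Z) \lor X))) \to (W \land X)) \land (\lnot V \lor W)): α-rule — add ((\lnot Y \land ((Z \land \lnot Z) \land ((\lnot V \to Z) \lor X))) \to (W \land X)), (\lnot V \lor W).
((\lnot Y \land ((Z \land \lnot Z) \land ((\lnot V \to Z) \lor X))) \to (W \land X)): β-rule — branch into \lnot (\lnot Y \land ((Z \land \lnot Z) \land ((\lnot V \to Z) \lor X)))  //  (W \land X).
  branch 1 (add \lnot (\lnot Y \land ((Z \land \lnot Z) \land ((\lnot V \to Z) \lor X)))):
    (\lnot V \lor W): β-rule — branch into \lnot V  //  W.
      branch 1.1 (add \lnot V):
        \lnot (\lnot Y \land ((Z \land \lnot Z) \land ((\lnot V \to Z) \lor X))): β-rule — branch into \lnot \lnot Y  //  \lnot ((Z \land \lnot Z) \land ((\lnot V \to Z) \lor X)).
          branch 1.1.1 (add \lnot \lnot Y):
            ○ open, literals {V=0, Y=1}.
          branch 1.1.2 (add \lnot ((Z \land \lnot Z) \land ((\lnot V \to Z) \lor X))):
            \lnot ((Z \land \lnot Z) \land ((\lnot V \to Z) \lor X)): β-rule — branch into \lnot (Z \land \lnot Z)  //  \lnot ((\lnot V \to Z) \lor X).
              branch 1.1.2.1 (add \lnot (Z \land \lnot Z)):
                \lnot (Z \land \lnot Z): β-rule — branch into \lnot Z  //  \lnot \lnot Z.
                  branch 1.1.2.1.1 (add \lnot Z):
                    ○ open, literals {V=0, Z=0}.
                  branch 1.1.2.1.2 (add \lnot \lnot Z):
                    ○ open, literals {V=0, Z=1}.
              branch 1.1.2.2 (add \lnot ((\lnot V \to Z) \lor X)):
                \lnot ((\lnot V \to Z) \lor X): α-rule — add \lnot (\lnot V \to Z), \lnot X.
                \lnot (\lnot V \to Z): α-rule — add \lnot V, \lnot Z.
                ○ open, literals {V=0, X=0, Z=0}.
      branch 1.2 (add W):
        \lnot (\lnot Y \land ((Z \land \lnot Z) \land ((\lnot V \to Z) \lor X))): β-rule — branch into \lnot \lnot Y  //  \lnot ((Z \land \lnot Z) \land ((\lnot V \to Z) \lor X)).
          branch 1.2.1 (add \lnot \lnot Y):
            ○ open, literals {W=1, Y=1}.
          branch 1.2.2 (add \lnot ((Z \land \lnot Z) \land ((\lnot V \to Z) \lor X))):
            \lnot ((Z \land \lnot Z) \land ((\lnot V \to Z) \lor X)): β-rule — branch into \lnot (Z \land \lnot Z)  //  \lnot ((\lnot V \to Z) \lor X).
              branch 1.2.2.1 (add \lnot (Z \land \lnot Z)):
                \lnot (Z \land \lnot Z): β-rule — branch into \lnot Z  //  \lnot \lnot Z.
                  branch 1.2.2.1.1 (add \lnot Z):
                    ○ open, literals {W=1, Z=0}.
                  branch 1.2.2.1.2 (add \lnot \lnot Z):
                    ○ open, literals {W=1, Z=1}.
              branch 1.2.2.2 (add \lnot ((\lnot V \to Z) \lor X)):
                \lnot ((\lnot V \to Z) \lor X): α-rule — add \lnot (\lnot V \to Z), \lnot X.
                \lnot (\lnot V \to Z): α-rule — add \lnot V, \lnot Z.
                ○ open, literals {V=0, W=1, X=0, Z=0}.
  branch 2 (add (W \land X)):
    (W \land X): α-rule — add W, X.
    (\lnot V \lor W): β-rule — branch into \lnot V  //  W.
      branch 2.1 (add \lnot V):
        ○ open, literals {V=0, W=1, X=1}.
      branch 2.2 (add W):
        ○ open, literals {W=1, X=1}.
0 branches closed, 10 open.
Each open branch fixes some atoms; the unmentioned ones are free. Counting distinct full assignments: branch {V=0, Y=1} (Z, W, X) contributes 8 new; branch {V=0, Z=0} (Y, W, X) contributes 4 new; branch {V=0, Z=1} (Y, W, X) contributes 4 new; branch {V=0, X=0, Z=0} (Y, W) contributes 0 new; branch {W=1, Y=1} (Z, X, V) contributes 4 new; branch {W=1, Z=0} (Y, X, V) contributes 2 new; branch {W=1, Z=1} (Y, X, V) contributes 2 new; branch {V=0, W=1, X=0, Z=0} (Y) contributes 0 new; branch {V=0, W=1, X=1} (Y, Z) contributes 0 new; branch {W=1, X=1} (Y, Z, V) contributes 0 new. Total: 24.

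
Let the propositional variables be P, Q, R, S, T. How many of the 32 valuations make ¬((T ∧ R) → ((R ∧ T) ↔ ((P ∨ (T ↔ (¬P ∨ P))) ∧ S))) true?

Initial set: {T ¬((T ∧ R) → ((R ∧ T) ↔ ((P ∨ (T ↔ (¬P ∨ P))) ∧ S)))}.
T ¬((T ∧ R) → ((R ∧ T) ↔ ((P ∨ (T ↔ (¬P ∨ P))) ∧ S))): α-rule — add T (T ∧ R), F ((R ∧ T) ↔ ((P ∨ (T ↔ (¬P ∨ P))) ∧ S)).
T (T ∧ R): α-rule — add T T, T R.
F ((R ∧ T) ↔ ((P ∨ (T ↔ (¬P ∨ P))) ∧ S)): β-rule — branch into T (R ∧ T), F ((P ∨ (T ↔ (¬P ∨ P))) ∧ S)  //  F (R ∧ T), T ((P ∨ (T ↔ (¬P ∨ P))) ∧ S).
  branch 1 (add T (R ∧ T), F ((P ∨ (T ↔ (¬P ∨ P))) ∧ S)):
    T (R ∧ T): α-rule — add T R, T T.
    F ((P ∨ (T ↔ (¬P ∨ P))) ∧ S): β-rule — branch into F (P ∨ (T ↔ (¬P ∨ P)))  //  F S.
      branch 1.1 (add F (P ∨ (T ↔ (¬P ∨ P)))):
        F (P ∨ (T ↔ (¬P ∨ P))): α-rule — add F P, F (T ↔ (¬P ∨ P)).
        F (T ↔ (¬P ∨ P)): β-rule — branch into T T, F (¬P ∨ P)  //  F T, T (¬P ∨ P).
          branch 1.1.1 (add T T, F (¬P ∨ P)):
            F (¬P ∨ P): α-rule — add F ¬P, F P.
            × closes — contains both P and ¬P.
          branch 1.1.2 (add F T, T (¬P ∨ P)):
            × closes — contains both T and ¬T.
      branch 1.2 (add F S):
        ○ open, literals {R=1, S=0, T=1}.
  branch 2 (add F (R ∧ T), T ((P ∨ (T ↔ (¬P ∨ P))) ∧ S)):
    T ((P ∨ (T ↔ (¬P ∨ P))) ∧ S): α-rule — add T (P ∨ (T ↔ (¬P ∨ P))), T S.
    F (R ∧ T): β-rule — branch into F R  //  F T.
      branch 2.1 (add F R):
        × closes — contains both R and ¬R.
      branch 2.2 (add F T):
        × closes — contains both T and ¬T.
4 branches closed, 1 open.
Each open branch fixes some atoms; the unmentioned ones are free. Counting distinct full assignments: branch {R=1, S=0, T=1} (P, Q) contributes 4 new. Total: 4.

4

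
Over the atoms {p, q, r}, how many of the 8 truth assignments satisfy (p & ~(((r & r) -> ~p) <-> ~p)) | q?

Initial set: {((p & ~(((r & r) -> ~p) <-> ~p)) | q)}.
((p & ~(((r & r) -> ~p) <-> ~p)) | q): β-rule — branch into (p & ~(((r & r) -> ~p) <-> ~p))  //  q.
  branch 1 (add (p & ~(((r & r) -> ~p) <-> ~p))):
    (p & ~(((r & r) -> ~p) <-> ~p)): α-rule — add p, ~(((r & r) -> ~p) <-> ~p).
    ~(((r & r) -> ~p) <-> ~p): β-rule — branch into ((r & r) -> ~p), ~~p  //  ~((r & r) -> ~p), ~p.
      branch 1.1 (add ((r & r) -> ~p), ~~p):
        ((r & r) -> ~p): β-rule — branch into ~(r & r)  //  ~p.
          branch 1.1.1 (add ~(r & r)):
            ~(r & r): β-rule — branch into ~r  //  ~r.
              branch 1.1.1.1 (add ~r):
                ○ open, literals {p=T, r=F}.
              branch 1.1.1.2 (add ~r):
                ○ open, literals {p=T, r=F}.
          branch 1.1.2 (add ~p):
            × closes — contains both p and ~p.
      branch 1.2 (add ~((r & r) -> ~p), ~p):
        × closes — contains both p and ~p.
  branch 2 (add q):
    ○ open, literals {q=T}.
2 branches closed, 3 open.
Each open branch fixes some atoms; the unmentioned ones are free. Counting distinct full assignments: branch {p=T, r=F} (q) contributes 2 new; branch {p=T, r=F} (q) contributes 0 new; branch {q=T} (p, r) contributes 3 new. Total: 5.

5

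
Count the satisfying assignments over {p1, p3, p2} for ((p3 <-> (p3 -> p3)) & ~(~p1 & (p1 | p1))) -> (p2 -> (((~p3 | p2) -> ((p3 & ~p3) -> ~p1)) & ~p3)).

Initial set: {(((p3 <-> (p3 -> p3)) & ~(~p1 & (p1 | p1))) -> (p2 -> (((~p3 | p2) -> ((p3 & ~p3) -> ~p1)) & ~p3)))}.
(((p3 <-> (p3 -> p3)) & ~(~p1 & (p1 | p1))) -> (p2 -> (((~p3 | p2) -> ((p3 & ~p3) -> ~p1)) & ~p3))): β-rule — branch into ~((p3 <-> (p3 -> p3)) & ~(~p1 & (p1 | p1)))  //  (p2 -> (((~p3 | p2) -> ((p3 & ~p3) -> ~p1)) & ~p3)).
  branch 1 (add ~((p3 <-> (p3 -> p3)) & ~(~p1 & (p1 | p1)))):
    ~((p3 <-> (p3 -> p3)) & ~(~p1 & (p1 | p1))): β-rule — branch into ~(p3 <-> (p3 -> p3))  //  ~~(~p1 & (p1 | p1)).
      branch 1.1 (add ~(p3 <-> (p3 -> p3))):
        ~(p3 <-> (p3 -> p3)): β-rule — branch into p3, ~(p3 -> p3)  //  ~p3, (p3 -> p3).
          branch 1.1.1 (add p3, ~(p3 -> p3)):
            ~(p3 -> p3): α-rule — add p3, ~p3.
            × closes — contains both p3 and ~p3.
          branch 1.1.2 (add ~p3, (p3 -> p3)):
            (p3 -> p3): β-rule — branch into ~p3  //  p3.
              branch 1.1.2.1 (add ~p3):
                ○ open, literals {p3=0}.
              branch 1.1.2.2 (add p3):
                × closes — contains both p3 and ~p3.
      branch 1.2 (add ~~(~p1 & (p1 | p1))):
        ~~(~p1 & (p1 | p1)): α-rule — add ~p1, (p1 | p1).
        (p1 | p1): β-rule — branch into p1  //  p1.
          branch 1.2.1 (add p1):
            × closes — contains both p1 and ~p1.
          branch 1.2.2 (add p1):
            × closes — contains both p1 and ~p1.
  branch 2 (add (p2 -> (((~p3 | p2) -> ((p3 & ~p3) -> ~p1)) & ~p3))):
    (p2 -> (((~p3 | p2) -> ((p3 & ~p3) -> ~p1)) & ~p3)): β-rule — branch into ~p2  //  (((~p3 | p2) -> ((p3 & ~p3) -> ~p1)) & ~p3).
      branch 2.1 (add ~p2):
        ○ open, literals {p2=0}.
      branch 2.2 (add (((~p3 | p2) -> ((p3 & ~p3) -> ~p1)) & ~p3)):
        (((~p3 | p2) -> ((p3 & ~p3) -> ~p1)) & ~p3): α-rule — add ((~p3 | p2) -> ((p3 & ~p3) -> ~p1)), ~p3.
        ((~p3 | p2) -> ((p3 & ~p3) -> ~p1)): β-rule — branch into ~(~p3 | p2)  //  ((p3 & ~p3) -> ~p1).
          branch 2.2.1 (add ~(~p3 | p2)):
            ~(~p3 | p2): α-rule — add ~~p3, ~p2.
            × closes — contains both p3 and ~p3.
          branch 2.2.2 (add ((p3 & ~p3) -> ~p1)):
            ((p3 & ~p3) -> ~p1): β-rule — branch into ~(p3 & ~p3)  //  ~p1.
              branch 2.2.2.1 (add ~(p3 & ~p3)):
                ~(p3 & ~p3): β-rule — branch into ~p3  //  ~~p3.
                  branch 2.2.2.1.1 (add ~p3):
                    ○ open, literals {p3=0}.
                  branch 2.2.2.1.2 (add ~~p3):
                    × closes — contains both p3 and ~p3.
              branch 2.2.2.2 (add ~p1):
                ○ open, literals {p1=0, p3=0}.
6 branches closed, 4 open.
Each open branch fixes some atoms; the unmentioned ones are free. Counting distinct full assignments: branch {p3=0} (p1, p2) contributes 4 new; branch {p2=0} (p1, p3) contributes 2 new; branch {p3=0} (p1, p2) contributes 0 new; branch {p1=0, p3=0} (p2) contributes 0 new. Total: 6.

6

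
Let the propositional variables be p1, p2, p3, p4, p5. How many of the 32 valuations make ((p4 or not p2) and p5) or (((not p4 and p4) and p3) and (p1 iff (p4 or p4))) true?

12

Initial set: {(((p4 or not p2) and p5) or (((not p4 and p4) and p3) and (p1 iff (p4 or p4))))}.
(((p4 or not p2) and p5) or (((not p4 and p4) and p3) and (p1 iff (p4 or p4)))): β-rule — branch into ((p4 or not p2) and p5)  //  (((not p4 and p4) and p3) and (p1 iff (p4 or p4))).
  branch 1 (add ((p4 or not p2) and p5)):
    ((p4 or not p2) and p5): α-rule — add (p4 or not p2), p5.
    (p4 or not p2): β-rule — branch into p4  //  not p2.
      branch 1.1 (add p4):
        ○ open, literals {p4=true, p5=true}.
      branch 1.2 (add not p2):
        ○ open, literals {p2=false, p5=true}.
  branch 2 (add (((not p4 and p4) and p3) and (p1 iff (p4 or p4)))):
    (((not p4 and p4) and p3) and (p1 iff (p4 or p4))): α-rule — add ((not p4 and p4) and p3), (p1 iff (p4 or p4)).
    ((not p4 and p4) and p3): α-rule — add (not p4 and p4), p3.
    (not p4 and p4): α-rule — add not p4, p4.
    × closes — contains both p4 and not p4.
1 branch closed, 2 open.
Each open branch fixes some atoms; the unmentioned ones are free. Counting distinct full assignments: branch {p4=true, p5=true} (p1, p2, p3) contributes 8 new; branch {p2=false, p5=true} (p1, p3, p4) contributes 4 new. Total: 12.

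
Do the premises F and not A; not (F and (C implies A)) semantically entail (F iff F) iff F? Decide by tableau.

Yes

Initial set: {(F and not A); not (F and (C implies A)); not ((F iff F) iff F)}.
(F and not A): α-rule — add F, not A.
not (F and (C implies A)): β-rule — branch into not F  //  not (C implies A).
  branch 1 (add not F):
    × closes — contains both F and not F.
  branch 2 (add not (C implies A)):
    not (C implies A): α-rule — add C, not A.
    not ((F iff F) iff F): β-rule — branch into (F iff F), not F  //  not (F iff F), F.
      branch 2.1 (add (F iff F), not F):
        × closes — contains both F and not F.
      branch 2.2 (add not (F iff F), F):
        not (F iff F): β-rule — branch into F, not F  //  not F, F.
          branch 2.2.1 (add F, not F):
            × closes — contains both F and not F.
          branch 2.2.2 (add not F, F):
            × closes — contains both F and not F.
All 4 branches close.
Every branch closed, so the premises entail the conclusion.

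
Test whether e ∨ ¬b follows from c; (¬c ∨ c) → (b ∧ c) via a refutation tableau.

No

Initial set: {c; ((¬c ∨ c) → (b ∧ c)); ¬(e ∨ ¬b)}.
¬(e ∨ ¬b): α-rule — add ¬e, ¬¬b.
((¬c ∨ c) → (b ∧ c)): β-rule — branch into ¬(¬c ∨ c)  //  (b ∧ c).
  branch 1 (add ¬(¬c ∨ c)):
    ¬(¬c ∨ c): α-rule — add ¬¬c, ¬c.
    × closes — contains both c and ¬c.
  branch 2 (add (b ∧ c)):
    (b ∧ c): α-rule — add b, c.
    ○ open, literals {b=T, c=T, e=F}.
1 branch closed, 1 open.
An open branch gives a countermodel: b=T, c=T, e=F (unmentioned atoms arbitrary); the premises hold there but the conclusion fails.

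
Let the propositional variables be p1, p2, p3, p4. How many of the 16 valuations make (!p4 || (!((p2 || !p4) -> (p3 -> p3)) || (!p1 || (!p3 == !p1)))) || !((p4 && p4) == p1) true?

Initial set: {T ((!p4 || (!((p2 || !p4) -> (p3 -> p3)) || (!p1 || (!p3 == !p1)))) || !((p4 && p4) == p1))}.
T ((!p4 || (!((p2 || !p4) -> (p3 -> p3)) || (!p1 || (!p3 == !p1)))) || !((p4 && p4) == p1)): β-rule — branch into T (!p4 || (!((p2 || !p4) -> (p3 -> p3)) || (!p1 || (!p3 == !p1))))  //  T !((p4 && p4) == p1).
  branch 1 (add T (!p4 || (!((p2 || !p4) -> (p3 -> p3)) || (!p1 || (!p3 == !p1))))):
    T (!p4 || (!((p2 || !p4) -> (p3 -> p3)) || (!p1 || (!p3 == !p1)))): β-rule — branch into T !p4  //  T (!((p2 || !p4) -> (p3 -> p3)) || (!p1 || (!p3 == !p1))).
      branch 1.1 (add T !p4):
        ○ open, literals {p4=false}.
      branch 1.2 (add T (!((p2 || !p4) -> (p3 -> p3)) || (!p1 || (!p3 == !p1)))):
        T (!((p2 || !p4) -> (p3 -> p3)) || (!p1 || (!p3 == !p1))): β-rule — branch into T !((p2 || !p4) -> (p3 -> p3))  //  T (!p1 || (!p3 == !p1)).
          branch 1.2.1 (add T !((p2 || !p4) -> (p3 -> p3))):
            T !((p2 || !p4) -> (p3 -> p3)): α-rule — add T (p2 || !p4), F (p3 -> p3).
            F (p3 -> p3): α-rule — add T p3, F p3.
            × closes — contains both p3 and !p3.
          branch 1.2.2 (add T (!p1 || (!p3 == !p1))):
            T (!p1 || (!p3 == !p1)): β-rule — branch into T !p1  //  T (!p3 == !p1).
              branch 1.2.2.1 (add T !p1):
                ○ open, literals {p1=false}.
              branch 1.2.2.2 (add T (!p3 == !p1)):
                T (!p3 == !p1): β-rule — branch into T !p3, T !p1  //  F !p3, F !p1.
                  branch 1.2.2.2.1 (add T !p3, T !p1):
                    ○ open, literals {p1=false, p3=false}.
                  branch 1.2.2.2.2 (add F !p3, F !p1):
                    ○ open, literals {p1=true, p3=true}.
  branch 2 (add T !((p4 && p4) == p1)):
    T !((p4 && p4) == p1): β-rule — branch into T (p4 && p4), F p1  //  F (p4 && p4), T p1.
      branch 2.1 (add T (p4 && p4), F p1):
        T (p4 && p4): α-rule — add T p4, T p4.
        ○ open, literals {p1=false, p4=true}.
      branch 2.2 (add F (p4 && p4), T p1):
        F (p4 && p4): β-rule — branch into F p4  //  F p4.
          branch 2.2.1 (add F p4):
            ○ open, literals {p1=true, p4=false}.
          branch 2.2.2 (add F p4):
            ○ open, literals {p1=true, p4=false}.
1 branch closed, 7 open.
Each open branch fixes some atoms; the unmentioned ones are free. Counting distinct full assignments: branch {p4=false} (p1, p2, p3) contributes 8 new; branch {p1=false} (p2, p3, p4) contributes 4 new; branch {p1=false, p3=false} (p2, p4) contributes 0 new; branch {p1=true, p3=true} (p2, p4) contributes 2 new; branch {p1=false, p4=true} (p2, p3) contributes 0 new; branch {p1=true, p4=false} (p2, p3) contributes 0 new; branch {p1=true, p4=false} (p2, p3) contributes 0 new. Total: 14.

14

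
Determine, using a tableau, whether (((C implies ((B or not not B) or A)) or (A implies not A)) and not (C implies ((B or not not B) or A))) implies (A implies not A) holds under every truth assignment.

Valid

Assume the negation and expand:
Initial set: {not ((((C implies ((B or not not B) or A)) or (A implies not A)) and not (C implies ((B or not not B) or A))) implies (A implies not A))}.
not ((((C implies ((B or not not B) or A)) or (A implies not A)) and not (C implies ((B or not not B) or A))) implies (A implies not A)): α-rule — add (((C implies ((B or not not B) or A)) or (A implies not A)) and not (C implies ((B or not not B) or A))), not (A implies not A).
(((C implies ((B or not not B) or A)) or (A implies not A)) and not (C implies ((B or not not B) or A))): α-rule — add ((C implies ((B or not not B) or A)) or (A implies not A)), not (C implies ((B or not not B) or A)).
not (A implies not A): α-rule — add A, not not A.
not (C implies ((B or not not B) or A)): α-rule — add C, not ((B or not not B) or A).
not ((B or not not B) or A): α-rule — add not (B or not not B), not A.
× closes — contains both A and not A.
All 1 branch closes.
Every branch closed, so the negation is unsatisfiable and the formula is valid.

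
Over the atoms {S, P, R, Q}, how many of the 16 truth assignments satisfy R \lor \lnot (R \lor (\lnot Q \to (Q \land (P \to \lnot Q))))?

Initial set: {T (R \lor \lnot (R \lor (\lnot Q \to (Q \land (P \to \lnot Q)))))}.
T (R \lor \lnot (R \lor (\lnot Q \to (Q \land (P \to \lnot Q))))): β-rule — branch into T R  //  T \lnot (R \lor (\lnot Q \to (Q \land (P \to \lnot Q)))).
  branch 1 (add T R):
    ○ open, literals {R=T}.
  branch 2 (add T \lnot (R \lor (\lnot Q \to (Q \land (P \to \lnot Q))))):
    T \lnot (R \lor (\lnot Q \to (Q \land (P \to \lnot Q)))): α-rule — add F R, F (\lnot Q \to (Q \land (P \to \lnot Q))).
    F (\lnot Q \to (Q \land (P \to \lnot Q))): α-rule — add T \lnot Q, F (Q \land (P \to \lnot Q)).
    F (Q \land (P \to \lnot Q)): β-rule — branch into F Q  //  F (P \to \lnot Q).
      branch 2.1 (add F Q):
        ○ open, literals {Q=F, R=F}.
      branch 2.2 (add F (P \to \lnot Q)):
        F (P \to \lnot Q): α-rule — add T P, F \lnot Q.
        × closes — contains both Q and \lnot Q.
1 branch closed, 2 open.
Each open branch fixes some atoms; the unmentioned ones are free. Counting distinct full assignments: branch {R=T} (S, P, Q) contributes 8 new; branch {Q=F, R=F} (S, P) contributes 4 new. Total: 12.

12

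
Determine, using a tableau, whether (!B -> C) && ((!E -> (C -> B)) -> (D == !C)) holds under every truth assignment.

Not valid

Assume the negation and expand:
Initial set: {!((!B -> C) && ((!E -> (C -> B)) -> (D == !C)))}.
!((!B -> C) && ((!E -> (C -> B)) -> (D == !C))): β-rule — branch into !(!B -> C)  //  !((!E -> (C -> B)) -> (D == !C)).
  branch 1 (add !(!B -> C)):
    !(!B -> C): α-rule — add !B, !C.
    ○ open, literals {B=false, C=false}.
  branch 2 (add !((!E -> (C -> B)) -> (D == !C))):
    !((!E -> (C -> B)) -> (D == !C)): α-rule — add (!E -> (C -> B)), !(D == !C).
    (!E -> (C -> B)): β-rule — branch into !!E  //  (C -> B).
      branch 2.1 (add !!E):
        !(D == !C): β-rule — branch into D, !!C  //  !D, !C.
          branch 2.1.1 (add D, !!C):
            ○ open, literals {C=true, D=true, E=true}.
          branch 2.1.2 (add !D, !C):
            ○ open, literals {C=false, D=false, E=true}.
      branch 2.2 (add (C -> B)):
        !(D == !C): β-rule — branch into D, !!C  //  !D, !C.
          branch 2.2.1 (add D, !!C):
            (C -> B): β-rule — branch into !C  //  B.
              branch 2.2.1.1 (add !C):
                × closes — contains both C and !C.
              branch 2.2.1.2 (add B):
                ○ open, literals {B=true, C=true, D=true}.
          branch 2.2.2 (add !D, !C):
            (C -> B): β-rule — branch into !C  //  B.
              branch 2.2.2.1 (add !C):
                ○ open, literals {C=false, D=false}.
              branch 2.2.2.2 (add B):
                ○ open, literals {B=true, C=false, D=false}.
1 branch closed, 6 open.
An open branch gives a countermodel: B=false, C=false (unmentioned atoms arbitrary); under it the original formula is false.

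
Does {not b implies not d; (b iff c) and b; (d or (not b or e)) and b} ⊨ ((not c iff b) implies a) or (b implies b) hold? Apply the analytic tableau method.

Initial set: {T (not b implies not d); T ((b iff c) and b); T ((d or (not b or e)) and b); F (((not c iff b) implies a) or (b implies b))}.
T ((b iff c) and b): α-rule — add T (b iff c), T b.
T ((d or (not b or e)) and b): α-rule — add T (d or (not b or e)), T b.
F (((not c iff b) implies a) or (b implies b)): α-rule — add F ((not c iff b) implies a), F (b implies b).
F ((not c iff b) implies a): α-rule — add T (not c iff b), F a.
F (b implies b): α-rule — add T b, F b.
× closes — contains both b and not b.
All 1 branch closes.
Every branch closed, so the premises entail the conclusion.

Yes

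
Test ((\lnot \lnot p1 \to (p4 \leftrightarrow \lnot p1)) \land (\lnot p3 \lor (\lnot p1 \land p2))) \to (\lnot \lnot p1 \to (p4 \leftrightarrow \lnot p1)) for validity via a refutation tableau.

Assume the negation and expand:
Initial set: {\lnot (((\lnot \lnot p1 \to (p4 \leftrightarrow \lnot p1)) \land (\lnot p3 \lor (\lnot p1 \land p2))) \to (\lnot \lnot p1 \to (p4 \leftrightarrow \lnot p1)))}.
\lnot (((\lnot \lnot p1 \to (p4 \leftrightarrow \lnot p1)) \land (\lnot p3 \lor (\lnot p1 \land p2))) \to (\lnot \lnot p1 \to (p4 \leftrightarrow \lnot p1))): α-rule — add ((\lnot \lnot p1 \to (p4 \leftrightarrow \lnot p1)) \land (\lnot p3 \lor (\lnot p1 \land p2))), \lnot (\lnot \lnot p1 \to (p4 \leftrightarrow \lnot p1)).
((\lnot \lnot p1 \to (p4 \leftrightarrow \lnot p1)) \land (\lnot p3 \lor (\lnot p1 \land p2))): α-rule — add (\lnot \lnot p1 \to (p4 \leftrightarrow \lnot p1)), (\lnot p3 \lor (\lnot p1 \land p2)).
\lnot (\lnot \lnot p1 \to (p4 \leftrightarrow \lnot p1)): α-rule — add \lnot \lnot p1, \lnot (p4 \leftrightarrow \lnot p1).
\lnot \lnot p1: drop double negation, giving p1.
(\lnot \lnot p1 \to (p4 \leftrightarrow \lnot p1)): β-rule — branch into \lnot \lnot \lnot p1  //  (p4 \leftrightarrow \lnot p1).
  branch 1 (add \lnot \lnot \lnot p1):
    \lnot \lnot \lnot p1: drop double negation, giving \lnot p1.
    × closes — contains both p1 and \lnot p1.
  branch 2 (add (p4 \leftrightarrow \lnot p1)):
    (\lnot p3 \lor (\lnot p1 \land p2)): β-rule — branch into \lnot p3  //  (\lnot p1 \land p2).
      branch 2.1 (add \lnot p3):
        \lnot (p4 \leftrightarrow \lnot p1): β-rule — branch into p4, \lnot \lnot p1  //  \lnot p4, \lnot p1.
          branch 2.1.1 (add p4, \lnot \lnot p1):
            (p4 \leftrightarrow \lnot p1): β-rule — branch into p4, \lnot p1  //  \lnot p4, \lnot \lnot p1.
              branch 2.1.1.1 (add p4, \lnot p1):
                × closes — contains both p1 and \lnot p1.
              branch 2.1.1.2 (add \lnot p4, \lnot \lnot p1):
                × closes — contains both p4 and \lnot p4.
          branch 2.1.2 (add \lnot p4, \lnot p1):
            × closes — contains both p1 and \lnot p1.
      branch 2.2 (add (\lnot p1 \land p2)):
        (\lnot p1 \land p2): α-rule — add \lnot p1, p2.
        × closes — contains both p1 and \lnot p1.
All 5 branches close.
Every branch closed, so the negation is unsatisfiable and the formula is valid.

Valid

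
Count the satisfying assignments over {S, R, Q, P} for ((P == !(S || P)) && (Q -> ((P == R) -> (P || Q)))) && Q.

2

Initial set: {(((P == !(S || P)) && (Q -> ((P == R) -> (P || Q)))) && Q)}.
(((P == !(S || P)) && (Q -> ((P == R) -> (P || Q)))) && Q): α-rule — add ((P == !(S || P)) && (Q -> ((P == R) -> (P || Q)))), Q.
((P == !(S || P)) && (Q -> ((P == R) -> (P || Q)))): α-rule — add (P == !(S || P)), (Q -> ((P == R) -> (P || Q))).
(P == !(S || P)): β-rule — branch into P, !(S || P)  //  !P, !!(S || P).
  branch 1 (add P, !(S || P)):
    !(S || P): α-rule — add !S, !P.
    × closes — contains both P and !P.
  branch 2 (add !P, !!(S || P)):
    (Q -> ((P == R) -> (P || Q))): β-rule — branch into !Q  //  ((P == R) -> (P || Q)).
      branch 2.1 (add !Q):
        × closes — contains both Q and !Q.
      branch 2.2 (add ((P == R) -> (P || Q))):
        !!(S || P): β-rule — branch into S  //  P.
          branch 2.2.1 (add S):
            ((P == R) -> (P || Q)): β-rule — branch into !(P == R)  //  (P || Q).
              branch 2.2.1.1 (add !(P == R)):
                !(P == R): β-rule — branch into P, !R  //  !P, R.
                  branch 2.2.1.1.1 (add P, !R):
                    × closes — contains both P and !P.
                  branch 2.2.1.1.2 (add !P, R):
                    ○ open, literals {P=0, Q=1, R=1, S=1}.
              branch 2.2.1.2 (add (P || Q)):
                (P || Q): β-rule — branch into P  //  Q.
                  branch 2.2.1.2.1 (add P):
                    × closes — contains both P and !P.
                  branch 2.2.1.2.2 (add Q):
                    ○ open, literals {P=0, Q=1, S=1}.
          branch 2.2.2 (add P):
            × closes — contains both P and !P.
5 branches closed, 2 open.
Each open branch fixes some atoms; the unmentioned ones are free. Counting distinct full assignments: branch {P=0, Q=1, R=1, S=1} (none free) contributes 1 new; branch {P=0, Q=1, S=1} (R) contributes 1 new. Total: 2.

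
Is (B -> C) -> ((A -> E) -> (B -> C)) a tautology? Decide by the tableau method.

Assume the negation and expand:
Initial set: {~((B -> C) -> ((A -> E) -> (B -> C)))}.
~((B -> C) -> ((A -> E) -> (B -> C))): α-rule — add (B -> C), ~((A -> E) -> (B -> C)).
~((A -> E) -> (B -> C)): α-rule — add (A -> E), ~(B -> C).
~(B -> C): α-rule — add B, ~C.
(B -> C): β-rule — branch into ~B  //  C.
  branch 1 (add ~B):
    × closes — contains both B and ~B.
  branch 2 (add C):
    × closes — contains both C and ~C.
All 2 branches close.
Every branch closed, so the negation is unsatisfiable and the formula is valid.

Valid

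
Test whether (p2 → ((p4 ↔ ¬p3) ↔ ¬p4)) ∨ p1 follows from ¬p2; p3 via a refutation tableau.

Yes

Initial set: {T ¬p2; T p3; F ((p2 → ((p4 ↔ ¬p3) ↔ ¬p4)) ∨ p1)}.
F ((p2 → ((p4 ↔ ¬p3) ↔ ¬p4)) ∨ p1): α-rule — add F (p2 → ((p4 ↔ ¬p3) ↔ ¬p4)), F p1.
F (p2 → ((p4 ↔ ¬p3) ↔ ¬p4)): α-rule — add T p2, F ((p4 ↔ ¬p3) ↔ ¬p4).
× closes — contains both p2 and ¬p2.
All 1 branch closes.
Every branch closed, so the premises entail the conclusion.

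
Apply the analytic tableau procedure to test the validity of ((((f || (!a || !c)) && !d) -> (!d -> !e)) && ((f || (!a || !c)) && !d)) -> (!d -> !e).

Assume the negation and expand:
Initial set: {!(((((f || (!a || !c)) && !d) -> (!d -> !e)) && ((f || (!a || !c)) && !d)) -> (!d -> !e))}.
!(((((f || (!a || !c)) && !d) -> (!d -> !e)) && ((f || (!a || !c)) && !d)) -> (!d -> !e)): α-rule — add ((((f || (!a || !c)) && !d) -> (!d -> !e)) && ((f || (!a || !c)) && !d)), !(!d -> !e).
((((f || (!a || !c)) && !d) -> (!d -> !e)) && ((f || (!a || !c)) && !d)): α-rule — add (((f || (!a || !c)) && !d) -> (!d -> !e)), ((f || (!a || !c)) && !d).
!(!d -> !e): α-rule — add !d, !!e.
((f || (!a || !c)) && !d): α-rule — add (f || (!a || !c)), !d.
(((f || (!a || !c)) && !d) -> (!d -> !e)): β-rule — branch into !((f || (!a || !c)) && !d)  //  (!d -> !e).
  branch 1 (add !((f || (!a || !c)) && !d)):
    (f || (!a || !c)): β-rule — branch into f  //  (!a || !c).
      branch 1.1 (add f):
        !((f || (!a || !c)) && !d): β-rule — branch into !(f || (!a || !c))  //  !!d.
          branch 1.1.1 (add !(f || (!a || !c))):
            !(f || (!a || !c)): α-rule — add !f, !(!a || !c).
            × closes — contains both f and !f.
          branch 1.1.2 (add !!d):
            × closes — contains both d and !d.
      branch 1.2 (add (!a || !c)):
        !((f || (!a || !c)) && !d): β-rule — branch into !(f || (!a || !c))  //  !!d.
          branch 1.2.1 (add !(f || (!a || !c))):
            !(f || (!a || !c)): α-rule — add !f, !(!a || !c).
            !(!a || !c): α-rule — add !!a, !!c.
            (!a || !c): β-rule — branch into !a  //  !c.
              branch 1.2.1.1 (add !a):
                × closes — contains both a and !a.
              branch 1.2.1.2 (add !c):
                × closes — contains both c and !c.
          branch 1.2.2 (add !!d):
            × closes — contains both d and !d.
  branch 2 (add (!d -> !e)):
    (f || (!a || !c)): β-rule — branch into f  //  (!a || !c).
      branch 2.1 (add f):
        (!d -> !e): β-rule — branch into !!d  //  !e.
          branch 2.1.1 (add !!d):
            × closes — contains both d and !d.
          branch 2.1.2 (add !e):
            × closes — contains both e and !e.
      branch 2.2 (add (!a || !c)):
        (!d -> !e): β-rule — branch into !!d  //  !e.
          branch 2.2.1 (add !!d):
            × closes — contains both d and !d.
          branch 2.2.2 (add !e):
            × closes — contains both e and !e.
All 9 branches close.
Every branch closed, so the negation is unsatisfiable and the formula is valid.

Valid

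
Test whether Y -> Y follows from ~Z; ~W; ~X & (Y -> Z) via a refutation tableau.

Initial set: {~Z; ~W; (~X & (Y -> Z)); ~(Y -> Y)}.
(~X & (Y -> Z)): α-rule — add ~X, (Y -> Z).
~(Y -> Y): α-rule — add Y, ~Y.
× closes — contains both Y and ~Y.
All 1 branch closes.
Every branch closed, so the premises entail the conclusion.

Yes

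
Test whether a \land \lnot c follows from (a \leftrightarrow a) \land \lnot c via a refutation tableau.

No

Initial set: {((a \leftrightarrow a) \land \lnot c); \lnot (a \land \lnot c)}.
((a \leftrightarrow a) \land \lnot c): α-rule — add (a \leftrightarrow a), \lnot c.
\lnot (a \land \lnot c): β-rule — branch into \lnot a  //  \lnot \lnot c.
  branch 1 (add \lnot a):
    (a \leftrightarrow a): β-rule — branch into a, a  //  \lnot a, \lnot a.
      branch 1.1 (add a, a):
        × closes — contains both a and \lnot a.
      branch 1.2 (add \lnot a, \lnot a):
        ○ open, literals {a=0, c=0}.
  branch 2 (add \lnot \lnot c):
    × closes — contains both c and \lnot c.
2 branches closed, 1 open.
An open branch gives a countermodel: a=0, c=0 (unmentioned atoms arbitrary); the premises hold there but the conclusion fails.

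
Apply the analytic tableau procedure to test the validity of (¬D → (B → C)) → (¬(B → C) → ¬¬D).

Valid

Assume the negation and expand:
Initial set: {¬((¬D → (B → C)) → (¬(B → C) → ¬¬D))}.
¬((¬D → (B → C)) → (¬(B → C) → ¬¬D)): α-rule — add (¬D → (B → C)), ¬(¬(B → C) → ¬¬D).
¬(¬(B → C) → ¬¬D): α-rule — add ¬(B → C), ¬¬¬D.
¬(B → C): α-rule — add B, ¬C.
¬¬¬D: drop double negation, giving ¬D.
(¬D → (B → C)): β-rule — branch into ¬¬D  //  (B → C).
  branch 1 (add ¬¬D):
    × closes — contains both D and ¬D.
  branch 2 (add (B → C)):
    (B → C): β-rule — branch into ¬B  //  C.
      branch 2.1 (add ¬B):
        × closes — contains both B and ¬B.
      branch 2.2 (add C):
        × closes — contains both C and ¬C.
All 3 branches close.
Every branch closed, so the negation is unsatisfiable and the formula is valid.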